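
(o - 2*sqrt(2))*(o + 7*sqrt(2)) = o^2 + 5*sqrt(2)*o - 28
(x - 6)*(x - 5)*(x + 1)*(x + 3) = x^4 - 7*x^3 - 11*x^2 + 87*x + 90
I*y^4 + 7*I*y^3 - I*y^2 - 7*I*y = y*(y - 1)*(y + 7)*(I*y + I)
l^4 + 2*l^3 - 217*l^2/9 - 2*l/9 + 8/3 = (l - 4)*(l - 1/3)*(l + 1/3)*(l + 6)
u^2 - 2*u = u*(u - 2)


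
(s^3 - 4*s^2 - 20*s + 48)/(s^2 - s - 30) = (s^2 + 2*s - 8)/(s + 5)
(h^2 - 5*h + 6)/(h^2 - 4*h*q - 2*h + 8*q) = (3 - h)/(-h + 4*q)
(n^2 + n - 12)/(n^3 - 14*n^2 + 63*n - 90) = (n + 4)/(n^2 - 11*n + 30)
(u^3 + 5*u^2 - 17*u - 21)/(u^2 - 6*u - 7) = (u^2 + 4*u - 21)/(u - 7)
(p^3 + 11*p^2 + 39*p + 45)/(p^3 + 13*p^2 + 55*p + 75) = (p + 3)/(p + 5)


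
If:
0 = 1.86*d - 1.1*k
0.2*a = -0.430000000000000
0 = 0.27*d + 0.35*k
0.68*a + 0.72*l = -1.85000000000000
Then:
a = -2.15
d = 0.00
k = 0.00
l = -0.54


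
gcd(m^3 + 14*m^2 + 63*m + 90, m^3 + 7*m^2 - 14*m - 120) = m^2 + 11*m + 30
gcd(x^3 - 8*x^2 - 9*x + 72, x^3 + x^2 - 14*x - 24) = x + 3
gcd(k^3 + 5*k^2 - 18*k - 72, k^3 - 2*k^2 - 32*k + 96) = k^2 + 2*k - 24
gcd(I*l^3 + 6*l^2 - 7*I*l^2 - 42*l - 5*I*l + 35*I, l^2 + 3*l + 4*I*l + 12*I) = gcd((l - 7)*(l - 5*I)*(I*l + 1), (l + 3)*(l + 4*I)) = 1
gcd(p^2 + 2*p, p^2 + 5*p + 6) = p + 2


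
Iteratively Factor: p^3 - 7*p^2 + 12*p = (p)*(p^2 - 7*p + 12) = p*(p - 4)*(p - 3)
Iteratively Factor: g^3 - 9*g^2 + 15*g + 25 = (g - 5)*(g^2 - 4*g - 5) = (g - 5)^2*(g + 1)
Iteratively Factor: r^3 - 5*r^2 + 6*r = (r - 3)*(r^2 - 2*r) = (r - 3)*(r - 2)*(r)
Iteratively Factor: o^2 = (o)*(o)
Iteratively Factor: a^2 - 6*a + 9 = (a - 3)*(a - 3)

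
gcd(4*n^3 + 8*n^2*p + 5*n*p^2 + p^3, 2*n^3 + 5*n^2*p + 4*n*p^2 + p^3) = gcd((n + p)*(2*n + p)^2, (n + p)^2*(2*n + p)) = 2*n^2 + 3*n*p + p^2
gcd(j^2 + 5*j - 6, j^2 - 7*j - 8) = 1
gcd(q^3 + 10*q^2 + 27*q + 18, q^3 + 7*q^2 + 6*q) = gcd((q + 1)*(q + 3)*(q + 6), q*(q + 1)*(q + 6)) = q^2 + 7*q + 6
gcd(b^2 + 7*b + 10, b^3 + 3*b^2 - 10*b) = b + 5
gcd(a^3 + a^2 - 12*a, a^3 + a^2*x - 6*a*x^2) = a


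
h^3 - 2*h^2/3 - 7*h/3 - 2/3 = (h - 2)*(h + 1/3)*(h + 1)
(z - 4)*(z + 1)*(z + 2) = z^3 - z^2 - 10*z - 8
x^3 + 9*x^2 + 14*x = x*(x + 2)*(x + 7)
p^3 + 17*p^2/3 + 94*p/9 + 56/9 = (p + 4/3)*(p + 2)*(p + 7/3)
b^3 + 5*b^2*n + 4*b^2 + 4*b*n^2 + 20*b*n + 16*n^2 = (b + 4)*(b + n)*(b + 4*n)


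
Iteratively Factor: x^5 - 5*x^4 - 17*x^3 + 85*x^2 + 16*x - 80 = (x + 4)*(x^4 - 9*x^3 + 19*x^2 + 9*x - 20) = (x + 1)*(x + 4)*(x^3 - 10*x^2 + 29*x - 20) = (x - 4)*(x + 1)*(x + 4)*(x^2 - 6*x + 5) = (x - 5)*(x - 4)*(x + 1)*(x + 4)*(x - 1)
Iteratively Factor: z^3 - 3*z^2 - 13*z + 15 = (z - 1)*(z^2 - 2*z - 15) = (z - 5)*(z - 1)*(z + 3)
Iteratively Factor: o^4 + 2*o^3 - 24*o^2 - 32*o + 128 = (o - 4)*(o^3 + 6*o^2 - 32) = (o - 4)*(o - 2)*(o^2 + 8*o + 16) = (o - 4)*(o - 2)*(o + 4)*(o + 4)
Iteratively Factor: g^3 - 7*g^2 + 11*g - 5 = (g - 1)*(g^2 - 6*g + 5) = (g - 1)^2*(g - 5)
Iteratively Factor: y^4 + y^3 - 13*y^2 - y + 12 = (y + 4)*(y^3 - 3*y^2 - y + 3) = (y - 3)*(y + 4)*(y^2 - 1) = (y - 3)*(y + 1)*(y + 4)*(y - 1)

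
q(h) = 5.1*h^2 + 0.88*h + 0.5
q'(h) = 10.2*h + 0.88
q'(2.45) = 25.87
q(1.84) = 19.39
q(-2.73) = 36.11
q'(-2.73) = -26.97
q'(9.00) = 92.68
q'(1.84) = 19.65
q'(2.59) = 27.30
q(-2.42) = 28.24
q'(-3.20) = -31.76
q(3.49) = 65.69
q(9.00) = 421.52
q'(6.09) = 63.00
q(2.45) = 33.27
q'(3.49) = 36.48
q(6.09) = 195.01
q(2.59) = 36.99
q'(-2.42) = -23.80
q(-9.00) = 405.68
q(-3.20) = 49.91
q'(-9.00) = -90.92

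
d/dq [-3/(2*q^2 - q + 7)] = 3*(4*q - 1)/(2*q^2 - q + 7)^2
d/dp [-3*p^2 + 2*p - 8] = 2 - 6*p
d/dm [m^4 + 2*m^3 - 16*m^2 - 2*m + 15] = 4*m^3 + 6*m^2 - 32*m - 2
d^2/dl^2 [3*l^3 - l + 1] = 18*l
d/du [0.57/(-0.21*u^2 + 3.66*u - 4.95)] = (0.2394*u - 2.0862)/(0.21*u^2 - 3.66*u + 4.95)^2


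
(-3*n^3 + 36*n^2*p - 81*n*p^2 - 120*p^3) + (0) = -3*n^3 + 36*n^2*p - 81*n*p^2 - 120*p^3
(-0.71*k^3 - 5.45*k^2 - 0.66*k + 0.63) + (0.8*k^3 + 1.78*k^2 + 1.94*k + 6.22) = 0.0900000000000001*k^3 - 3.67*k^2 + 1.28*k + 6.85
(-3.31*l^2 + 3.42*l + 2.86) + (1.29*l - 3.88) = -3.31*l^2 + 4.71*l - 1.02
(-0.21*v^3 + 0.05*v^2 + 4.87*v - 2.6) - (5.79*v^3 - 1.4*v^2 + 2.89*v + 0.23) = -6.0*v^3 + 1.45*v^2 + 1.98*v - 2.83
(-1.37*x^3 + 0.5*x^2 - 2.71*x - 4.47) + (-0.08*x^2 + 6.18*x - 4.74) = -1.37*x^3 + 0.42*x^2 + 3.47*x - 9.21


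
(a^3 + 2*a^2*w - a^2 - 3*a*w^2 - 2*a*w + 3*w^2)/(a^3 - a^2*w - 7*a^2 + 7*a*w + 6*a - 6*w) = (a + 3*w)/(a - 6)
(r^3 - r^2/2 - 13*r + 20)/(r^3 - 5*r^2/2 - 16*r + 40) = (r - 2)/(r - 4)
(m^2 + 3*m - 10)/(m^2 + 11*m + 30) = (m - 2)/(m + 6)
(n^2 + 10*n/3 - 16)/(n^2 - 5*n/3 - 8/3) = (n + 6)/(n + 1)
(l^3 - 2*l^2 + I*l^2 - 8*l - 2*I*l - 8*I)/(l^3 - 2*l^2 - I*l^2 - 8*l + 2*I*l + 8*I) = (l + I)/(l - I)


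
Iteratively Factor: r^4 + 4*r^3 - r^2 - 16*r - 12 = (r + 2)*(r^3 + 2*r^2 - 5*r - 6) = (r + 2)*(r + 3)*(r^2 - r - 2) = (r + 1)*(r + 2)*(r + 3)*(r - 2)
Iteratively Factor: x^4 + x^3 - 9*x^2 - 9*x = (x + 3)*(x^3 - 2*x^2 - 3*x) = (x + 1)*(x + 3)*(x^2 - 3*x) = x*(x + 1)*(x + 3)*(x - 3)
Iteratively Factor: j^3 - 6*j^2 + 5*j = (j)*(j^2 - 6*j + 5) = j*(j - 5)*(j - 1)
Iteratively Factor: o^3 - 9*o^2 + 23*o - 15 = (o - 1)*(o^2 - 8*o + 15) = (o - 5)*(o - 1)*(o - 3)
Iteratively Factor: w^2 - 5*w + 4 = (w - 4)*(w - 1)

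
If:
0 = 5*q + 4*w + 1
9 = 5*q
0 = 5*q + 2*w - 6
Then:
No Solution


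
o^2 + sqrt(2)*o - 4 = (o - sqrt(2))*(o + 2*sqrt(2))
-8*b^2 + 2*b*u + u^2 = (-2*b + u)*(4*b + u)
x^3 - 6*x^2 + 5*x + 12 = (x - 4)*(x - 3)*(x + 1)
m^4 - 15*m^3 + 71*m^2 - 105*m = m*(m - 7)*(m - 5)*(m - 3)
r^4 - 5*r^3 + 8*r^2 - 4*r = r*(r - 2)^2*(r - 1)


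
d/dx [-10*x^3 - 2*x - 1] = -30*x^2 - 2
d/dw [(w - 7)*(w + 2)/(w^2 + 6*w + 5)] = (11*w^2 + 38*w + 59)/(w^4 + 12*w^3 + 46*w^2 + 60*w + 25)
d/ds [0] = 0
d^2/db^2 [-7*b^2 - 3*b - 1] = -14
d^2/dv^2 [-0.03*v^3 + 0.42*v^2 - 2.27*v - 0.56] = 0.84 - 0.18*v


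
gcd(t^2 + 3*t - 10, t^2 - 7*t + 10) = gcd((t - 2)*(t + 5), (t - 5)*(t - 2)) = t - 2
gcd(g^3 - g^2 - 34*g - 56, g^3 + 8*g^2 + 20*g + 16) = g^2 + 6*g + 8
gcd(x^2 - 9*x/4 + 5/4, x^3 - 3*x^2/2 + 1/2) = x - 1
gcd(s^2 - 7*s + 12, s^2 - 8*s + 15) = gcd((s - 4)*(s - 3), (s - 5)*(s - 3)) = s - 3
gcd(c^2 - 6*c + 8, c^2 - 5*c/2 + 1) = c - 2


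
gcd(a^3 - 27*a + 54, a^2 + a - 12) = a - 3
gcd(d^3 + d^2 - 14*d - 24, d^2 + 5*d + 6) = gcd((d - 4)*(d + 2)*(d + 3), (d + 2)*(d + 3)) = d^2 + 5*d + 6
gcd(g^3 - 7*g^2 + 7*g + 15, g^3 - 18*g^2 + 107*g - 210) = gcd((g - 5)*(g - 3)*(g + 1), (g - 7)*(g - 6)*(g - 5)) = g - 5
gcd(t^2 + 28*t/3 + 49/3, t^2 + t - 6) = 1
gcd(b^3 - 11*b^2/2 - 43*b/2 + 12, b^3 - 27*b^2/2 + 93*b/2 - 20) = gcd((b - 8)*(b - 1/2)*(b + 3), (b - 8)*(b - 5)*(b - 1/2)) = b^2 - 17*b/2 + 4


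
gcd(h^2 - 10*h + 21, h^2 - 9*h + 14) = h - 7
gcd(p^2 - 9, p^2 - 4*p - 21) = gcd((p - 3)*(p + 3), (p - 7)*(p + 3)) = p + 3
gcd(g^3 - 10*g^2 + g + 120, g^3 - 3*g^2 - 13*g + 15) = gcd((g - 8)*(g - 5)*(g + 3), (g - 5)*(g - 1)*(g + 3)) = g^2 - 2*g - 15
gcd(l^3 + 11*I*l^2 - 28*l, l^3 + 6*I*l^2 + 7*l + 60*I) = l + 4*I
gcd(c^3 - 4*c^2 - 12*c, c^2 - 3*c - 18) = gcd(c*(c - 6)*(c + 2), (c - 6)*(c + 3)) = c - 6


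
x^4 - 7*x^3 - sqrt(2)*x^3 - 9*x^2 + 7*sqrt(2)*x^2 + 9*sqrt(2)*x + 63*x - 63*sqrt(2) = (x - 7)*(x - 3)*(x + 3)*(x - sqrt(2))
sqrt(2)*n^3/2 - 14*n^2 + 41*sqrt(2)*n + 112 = (n - 8*sqrt(2))*(n - 7*sqrt(2))*(sqrt(2)*n/2 + 1)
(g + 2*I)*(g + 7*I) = g^2 + 9*I*g - 14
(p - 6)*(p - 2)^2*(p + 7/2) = p^4 - 13*p^3/2 - 7*p^2 + 74*p - 84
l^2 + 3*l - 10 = (l - 2)*(l + 5)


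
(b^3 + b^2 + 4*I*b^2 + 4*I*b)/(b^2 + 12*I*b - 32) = b*(b + 1)/(b + 8*I)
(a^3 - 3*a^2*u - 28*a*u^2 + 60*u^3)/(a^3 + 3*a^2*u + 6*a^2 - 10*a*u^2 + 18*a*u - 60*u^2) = (a - 6*u)/(a + 6)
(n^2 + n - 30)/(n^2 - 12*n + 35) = (n + 6)/(n - 7)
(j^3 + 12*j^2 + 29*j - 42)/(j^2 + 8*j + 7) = (j^2 + 5*j - 6)/(j + 1)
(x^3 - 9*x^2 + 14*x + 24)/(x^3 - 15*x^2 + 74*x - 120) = (x + 1)/(x - 5)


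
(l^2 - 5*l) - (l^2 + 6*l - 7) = 7 - 11*l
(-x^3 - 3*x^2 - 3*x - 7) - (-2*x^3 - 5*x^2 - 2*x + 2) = x^3 + 2*x^2 - x - 9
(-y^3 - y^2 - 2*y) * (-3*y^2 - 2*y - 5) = 3*y^5 + 5*y^4 + 13*y^3 + 9*y^2 + 10*y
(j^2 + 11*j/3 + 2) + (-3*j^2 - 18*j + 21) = -2*j^2 - 43*j/3 + 23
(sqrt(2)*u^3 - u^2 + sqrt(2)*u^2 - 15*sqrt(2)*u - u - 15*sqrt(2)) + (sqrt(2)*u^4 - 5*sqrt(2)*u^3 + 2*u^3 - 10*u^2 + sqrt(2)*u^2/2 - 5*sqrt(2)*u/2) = sqrt(2)*u^4 - 4*sqrt(2)*u^3 + 2*u^3 - 11*u^2 + 3*sqrt(2)*u^2/2 - 35*sqrt(2)*u/2 - u - 15*sqrt(2)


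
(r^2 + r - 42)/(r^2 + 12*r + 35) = (r - 6)/(r + 5)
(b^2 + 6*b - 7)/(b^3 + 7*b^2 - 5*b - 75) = (b^2 + 6*b - 7)/(b^3 + 7*b^2 - 5*b - 75)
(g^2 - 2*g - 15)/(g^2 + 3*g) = (g - 5)/g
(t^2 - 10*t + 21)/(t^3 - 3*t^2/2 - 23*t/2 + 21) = 2*(t - 7)/(2*t^2 + 3*t - 14)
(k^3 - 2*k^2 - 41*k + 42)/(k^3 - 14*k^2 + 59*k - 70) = (k^2 + 5*k - 6)/(k^2 - 7*k + 10)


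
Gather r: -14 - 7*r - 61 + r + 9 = -6*r - 66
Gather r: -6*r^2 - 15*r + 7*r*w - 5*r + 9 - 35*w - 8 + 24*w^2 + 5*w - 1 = -6*r^2 + r*(7*w - 20) + 24*w^2 - 30*w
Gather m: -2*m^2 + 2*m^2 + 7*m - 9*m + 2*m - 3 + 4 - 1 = 0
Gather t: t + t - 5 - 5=2*t - 10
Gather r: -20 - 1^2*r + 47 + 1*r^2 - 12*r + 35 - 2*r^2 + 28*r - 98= -r^2 + 15*r - 36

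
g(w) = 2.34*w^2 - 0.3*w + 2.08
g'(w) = 4.68*w - 0.3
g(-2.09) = 12.93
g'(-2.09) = -10.08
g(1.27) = 5.47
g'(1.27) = 5.64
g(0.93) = 3.82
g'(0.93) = 4.05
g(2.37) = 14.51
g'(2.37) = 10.79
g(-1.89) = 11.01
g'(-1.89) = -9.15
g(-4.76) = 56.53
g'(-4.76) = -22.58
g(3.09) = 23.50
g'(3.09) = 14.16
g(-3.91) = 39.03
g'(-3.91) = -18.60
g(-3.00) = 24.04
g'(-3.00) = -14.34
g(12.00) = 335.44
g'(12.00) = 55.86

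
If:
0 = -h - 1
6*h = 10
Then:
No Solution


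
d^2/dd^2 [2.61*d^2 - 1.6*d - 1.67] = 5.22000000000000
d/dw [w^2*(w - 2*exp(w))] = w*(-2*w*exp(w) + 3*w - 4*exp(w))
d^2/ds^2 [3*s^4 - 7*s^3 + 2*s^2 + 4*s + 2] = 36*s^2 - 42*s + 4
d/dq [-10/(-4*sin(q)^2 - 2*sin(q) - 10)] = -5*(4*sin(q) + 1)*cos(q)/(sin(q) - cos(2*q) + 6)^2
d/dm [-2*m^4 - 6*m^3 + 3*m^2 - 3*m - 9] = -8*m^3 - 18*m^2 + 6*m - 3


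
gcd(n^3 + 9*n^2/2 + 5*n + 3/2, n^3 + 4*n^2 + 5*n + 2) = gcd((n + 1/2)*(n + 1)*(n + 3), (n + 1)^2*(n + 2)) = n + 1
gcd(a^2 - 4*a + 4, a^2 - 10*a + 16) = a - 2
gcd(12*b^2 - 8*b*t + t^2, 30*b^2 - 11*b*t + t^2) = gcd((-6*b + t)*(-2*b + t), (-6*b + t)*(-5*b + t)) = -6*b + t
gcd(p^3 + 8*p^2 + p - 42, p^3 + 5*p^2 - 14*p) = p^2 + 5*p - 14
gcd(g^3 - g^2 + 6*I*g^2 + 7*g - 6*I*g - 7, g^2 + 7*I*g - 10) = 1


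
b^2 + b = b*(b + 1)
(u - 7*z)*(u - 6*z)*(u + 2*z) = u^3 - 11*u^2*z + 16*u*z^2 + 84*z^3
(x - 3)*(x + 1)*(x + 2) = x^3 - 7*x - 6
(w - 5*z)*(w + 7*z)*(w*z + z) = w^3*z + 2*w^2*z^2 + w^2*z - 35*w*z^3 + 2*w*z^2 - 35*z^3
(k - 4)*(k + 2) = k^2 - 2*k - 8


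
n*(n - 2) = n^2 - 2*n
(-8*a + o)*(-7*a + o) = 56*a^2 - 15*a*o + o^2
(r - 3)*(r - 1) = r^2 - 4*r + 3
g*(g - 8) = g^2 - 8*g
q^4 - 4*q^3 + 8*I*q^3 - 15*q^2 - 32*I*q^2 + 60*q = q*(q - 4)*(q + 3*I)*(q + 5*I)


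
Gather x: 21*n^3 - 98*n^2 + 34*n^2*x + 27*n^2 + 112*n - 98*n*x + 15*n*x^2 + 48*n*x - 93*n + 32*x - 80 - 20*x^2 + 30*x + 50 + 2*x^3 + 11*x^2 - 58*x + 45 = 21*n^3 - 71*n^2 + 19*n + 2*x^3 + x^2*(15*n - 9) + x*(34*n^2 - 50*n + 4) + 15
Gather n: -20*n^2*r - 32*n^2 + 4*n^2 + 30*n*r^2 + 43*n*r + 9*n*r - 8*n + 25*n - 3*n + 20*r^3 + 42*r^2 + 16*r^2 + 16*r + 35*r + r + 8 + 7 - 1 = n^2*(-20*r - 28) + n*(30*r^2 + 52*r + 14) + 20*r^3 + 58*r^2 + 52*r + 14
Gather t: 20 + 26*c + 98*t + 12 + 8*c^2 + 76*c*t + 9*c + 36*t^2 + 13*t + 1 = 8*c^2 + 35*c + 36*t^2 + t*(76*c + 111) + 33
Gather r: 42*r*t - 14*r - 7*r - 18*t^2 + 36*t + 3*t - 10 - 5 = r*(42*t - 21) - 18*t^2 + 39*t - 15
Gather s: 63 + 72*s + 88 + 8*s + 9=80*s + 160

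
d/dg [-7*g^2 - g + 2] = -14*g - 1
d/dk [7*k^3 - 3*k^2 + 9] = 3*k*(7*k - 2)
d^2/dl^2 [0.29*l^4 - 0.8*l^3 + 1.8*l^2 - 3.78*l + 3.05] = 3.48*l^2 - 4.8*l + 3.6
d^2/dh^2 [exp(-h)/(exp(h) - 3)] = ((exp(h) - 3)^2 + (exp(h) - 3)*exp(h) + 2*exp(2*h))*exp(-h)/(exp(h) - 3)^3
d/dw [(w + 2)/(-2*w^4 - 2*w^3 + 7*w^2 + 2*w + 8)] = (6*w^4 + 20*w^3 + 5*w^2 - 28*w + 4)/(4*w^8 + 8*w^7 - 24*w^6 - 36*w^5 + 9*w^4 - 4*w^3 + 116*w^2 + 32*w + 64)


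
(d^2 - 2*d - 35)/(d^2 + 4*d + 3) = (d^2 - 2*d - 35)/(d^2 + 4*d + 3)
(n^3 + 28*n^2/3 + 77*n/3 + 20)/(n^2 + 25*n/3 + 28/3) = (n^2 + 8*n + 15)/(n + 7)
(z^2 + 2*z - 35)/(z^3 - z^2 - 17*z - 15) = (z + 7)/(z^2 + 4*z + 3)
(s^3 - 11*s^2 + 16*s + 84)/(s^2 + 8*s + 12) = (s^2 - 13*s + 42)/(s + 6)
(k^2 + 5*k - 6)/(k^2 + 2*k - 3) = (k + 6)/(k + 3)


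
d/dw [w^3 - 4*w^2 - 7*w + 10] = 3*w^2 - 8*w - 7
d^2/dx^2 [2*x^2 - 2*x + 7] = 4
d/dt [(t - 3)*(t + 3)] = 2*t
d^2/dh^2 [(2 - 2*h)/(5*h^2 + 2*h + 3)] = 4*(-4*(h - 1)*(5*h + 1)^2 + 3*(5*h - 1)*(5*h^2 + 2*h + 3))/(5*h^2 + 2*h + 3)^3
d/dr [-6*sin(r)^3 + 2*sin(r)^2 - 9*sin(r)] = (-18*sin(r)^2 + 4*sin(r) - 9)*cos(r)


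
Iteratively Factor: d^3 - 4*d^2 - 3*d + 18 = (d - 3)*(d^2 - d - 6) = (d - 3)*(d + 2)*(d - 3)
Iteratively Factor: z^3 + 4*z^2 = (z)*(z^2 + 4*z) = z^2*(z + 4)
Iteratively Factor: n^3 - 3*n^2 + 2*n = (n)*(n^2 - 3*n + 2) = n*(n - 1)*(n - 2)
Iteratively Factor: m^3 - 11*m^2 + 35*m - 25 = (m - 1)*(m^2 - 10*m + 25) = (m - 5)*(m - 1)*(m - 5)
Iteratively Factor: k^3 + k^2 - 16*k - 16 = (k + 1)*(k^2 - 16) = (k - 4)*(k + 1)*(k + 4)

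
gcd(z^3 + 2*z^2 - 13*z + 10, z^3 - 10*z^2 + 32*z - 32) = z - 2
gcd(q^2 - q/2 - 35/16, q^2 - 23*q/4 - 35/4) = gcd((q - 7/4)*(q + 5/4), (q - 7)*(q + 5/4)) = q + 5/4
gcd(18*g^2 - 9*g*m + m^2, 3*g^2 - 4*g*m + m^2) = 3*g - m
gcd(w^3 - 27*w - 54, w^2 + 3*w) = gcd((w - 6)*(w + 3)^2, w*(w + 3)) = w + 3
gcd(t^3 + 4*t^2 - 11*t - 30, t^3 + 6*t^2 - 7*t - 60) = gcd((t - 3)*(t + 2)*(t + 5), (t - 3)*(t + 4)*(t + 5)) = t^2 + 2*t - 15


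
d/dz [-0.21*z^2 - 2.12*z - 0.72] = -0.42*z - 2.12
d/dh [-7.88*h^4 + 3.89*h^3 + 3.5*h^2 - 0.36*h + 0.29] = -31.52*h^3 + 11.67*h^2 + 7.0*h - 0.36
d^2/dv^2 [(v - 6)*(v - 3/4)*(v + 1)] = 6*v - 23/2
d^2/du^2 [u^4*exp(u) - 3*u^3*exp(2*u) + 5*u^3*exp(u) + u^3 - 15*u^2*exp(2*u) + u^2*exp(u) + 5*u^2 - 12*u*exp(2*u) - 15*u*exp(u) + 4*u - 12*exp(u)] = u^4*exp(u) - 12*u^3*exp(2*u) + 13*u^3*exp(u) - 96*u^2*exp(2*u) + 43*u^2*exp(u) - 186*u*exp(2*u) + 19*u*exp(u) + 6*u - 78*exp(2*u) - 40*exp(u) + 10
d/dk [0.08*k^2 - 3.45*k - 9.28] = 0.16*k - 3.45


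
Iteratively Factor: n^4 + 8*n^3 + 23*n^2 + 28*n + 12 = (n + 2)*(n^3 + 6*n^2 + 11*n + 6) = (n + 2)^2*(n^2 + 4*n + 3) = (n + 2)^2*(n + 3)*(n + 1)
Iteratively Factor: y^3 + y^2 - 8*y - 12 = (y + 2)*(y^2 - y - 6) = (y - 3)*(y + 2)*(y + 2)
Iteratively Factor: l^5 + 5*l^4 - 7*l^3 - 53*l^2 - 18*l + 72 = (l + 4)*(l^4 + l^3 - 11*l^2 - 9*l + 18) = (l + 2)*(l + 4)*(l^3 - l^2 - 9*l + 9) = (l - 1)*(l + 2)*(l + 4)*(l^2 - 9) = (l - 3)*(l - 1)*(l + 2)*(l + 4)*(l + 3)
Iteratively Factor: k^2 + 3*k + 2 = (k + 2)*(k + 1)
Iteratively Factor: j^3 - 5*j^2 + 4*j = (j)*(j^2 - 5*j + 4) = j*(j - 4)*(j - 1)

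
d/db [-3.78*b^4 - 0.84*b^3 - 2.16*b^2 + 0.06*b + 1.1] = -15.12*b^3 - 2.52*b^2 - 4.32*b + 0.06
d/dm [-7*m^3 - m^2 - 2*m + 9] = -21*m^2 - 2*m - 2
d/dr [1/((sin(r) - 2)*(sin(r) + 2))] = -sin(2*r)/((sin(r) - 2)^2*(sin(r) + 2)^2)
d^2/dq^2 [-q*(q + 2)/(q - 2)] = -16/(q^3 - 6*q^2 + 12*q - 8)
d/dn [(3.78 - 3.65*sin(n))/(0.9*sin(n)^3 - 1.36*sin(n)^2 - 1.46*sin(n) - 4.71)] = (6.57*sin(n)^3 - 15.17*sin(n)^2 + 10.2816*sin(n) + 22.7103)*cos(n)/(0.81*sin(n)^6 - 2.448*sin(n)^5 - 0.7784*sin(n)^4 - 4.5068*sin(n)^3 + 14.9428*sin(n)^2 + 13.7532*sin(n) + 22.1841)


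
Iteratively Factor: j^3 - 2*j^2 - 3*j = (j + 1)*(j^2 - 3*j) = (j - 3)*(j + 1)*(j)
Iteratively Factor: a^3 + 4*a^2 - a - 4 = (a - 1)*(a^2 + 5*a + 4) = (a - 1)*(a + 1)*(a + 4)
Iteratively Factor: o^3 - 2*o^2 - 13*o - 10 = (o - 5)*(o^2 + 3*o + 2) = (o - 5)*(o + 1)*(o + 2)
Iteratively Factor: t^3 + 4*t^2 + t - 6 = (t + 3)*(t^2 + t - 2) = (t - 1)*(t + 3)*(t + 2)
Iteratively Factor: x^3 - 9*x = (x + 3)*(x^2 - 3*x) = (x - 3)*(x + 3)*(x)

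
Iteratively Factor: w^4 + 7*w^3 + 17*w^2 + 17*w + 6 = (w + 1)*(w^3 + 6*w^2 + 11*w + 6) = (w + 1)*(w + 2)*(w^2 + 4*w + 3) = (w + 1)^2*(w + 2)*(w + 3)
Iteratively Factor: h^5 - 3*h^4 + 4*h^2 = (h + 1)*(h^4 - 4*h^3 + 4*h^2) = (h - 2)*(h + 1)*(h^3 - 2*h^2) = h*(h - 2)*(h + 1)*(h^2 - 2*h) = h^2*(h - 2)*(h + 1)*(h - 2)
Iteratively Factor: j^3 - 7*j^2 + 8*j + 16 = (j + 1)*(j^2 - 8*j + 16) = (j - 4)*(j + 1)*(j - 4)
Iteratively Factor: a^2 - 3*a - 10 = (a + 2)*(a - 5)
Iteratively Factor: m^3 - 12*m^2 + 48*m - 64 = (m - 4)*(m^2 - 8*m + 16) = (m - 4)^2*(m - 4)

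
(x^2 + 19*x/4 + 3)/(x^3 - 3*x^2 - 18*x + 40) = (x + 3/4)/(x^2 - 7*x + 10)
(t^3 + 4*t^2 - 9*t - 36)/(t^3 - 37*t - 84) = (t - 3)/(t - 7)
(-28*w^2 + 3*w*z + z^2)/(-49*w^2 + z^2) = (-4*w + z)/(-7*w + z)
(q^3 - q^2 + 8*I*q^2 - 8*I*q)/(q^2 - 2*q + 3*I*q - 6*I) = q*(q^2 + q*(-1 + 8*I) - 8*I)/(q^2 + q*(-2 + 3*I) - 6*I)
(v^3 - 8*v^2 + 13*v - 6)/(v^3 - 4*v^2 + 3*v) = (v^2 - 7*v + 6)/(v*(v - 3))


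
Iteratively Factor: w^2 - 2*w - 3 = (w - 3)*(w + 1)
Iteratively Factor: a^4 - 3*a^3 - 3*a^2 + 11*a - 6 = (a - 1)*(a^3 - 2*a^2 - 5*a + 6) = (a - 3)*(a - 1)*(a^2 + a - 2) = (a - 3)*(a - 1)*(a + 2)*(a - 1)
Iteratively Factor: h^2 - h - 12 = (h - 4)*(h + 3)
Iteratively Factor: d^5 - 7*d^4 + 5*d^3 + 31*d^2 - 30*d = (d - 5)*(d^4 - 2*d^3 - 5*d^2 + 6*d) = (d - 5)*(d + 2)*(d^3 - 4*d^2 + 3*d) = (d - 5)*(d - 1)*(d + 2)*(d^2 - 3*d) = d*(d - 5)*(d - 1)*(d + 2)*(d - 3)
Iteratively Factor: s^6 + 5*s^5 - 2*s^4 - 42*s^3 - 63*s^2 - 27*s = (s)*(s^5 + 5*s^4 - 2*s^3 - 42*s^2 - 63*s - 27) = s*(s + 1)*(s^4 + 4*s^3 - 6*s^2 - 36*s - 27) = s*(s + 1)^2*(s^3 + 3*s^2 - 9*s - 27) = s*(s - 3)*(s + 1)^2*(s^2 + 6*s + 9) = s*(s - 3)*(s + 1)^2*(s + 3)*(s + 3)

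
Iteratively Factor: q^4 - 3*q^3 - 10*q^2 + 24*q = (q - 2)*(q^3 - q^2 - 12*q) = (q - 4)*(q - 2)*(q^2 + 3*q) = q*(q - 4)*(q - 2)*(q + 3)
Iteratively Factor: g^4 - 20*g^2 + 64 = (g + 2)*(g^3 - 2*g^2 - 16*g + 32) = (g + 2)*(g + 4)*(g^2 - 6*g + 8) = (g - 2)*(g + 2)*(g + 4)*(g - 4)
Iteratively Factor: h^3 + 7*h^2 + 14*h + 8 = (h + 4)*(h^2 + 3*h + 2) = (h + 1)*(h + 4)*(h + 2)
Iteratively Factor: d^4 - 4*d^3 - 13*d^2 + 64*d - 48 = (d - 1)*(d^3 - 3*d^2 - 16*d + 48) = (d - 4)*(d - 1)*(d^2 + d - 12) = (d - 4)*(d - 3)*(d - 1)*(d + 4)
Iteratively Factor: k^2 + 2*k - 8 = (k + 4)*(k - 2)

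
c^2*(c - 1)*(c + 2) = c^4 + c^3 - 2*c^2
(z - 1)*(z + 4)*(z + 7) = z^3 + 10*z^2 + 17*z - 28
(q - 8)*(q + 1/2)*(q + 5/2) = q^3 - 5*q^2 - 91*q/4 - 10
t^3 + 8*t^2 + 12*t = t*(t + 2)*(t + 6)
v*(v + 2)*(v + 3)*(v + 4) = v^4 + 9*v^3 + 26*v^2 + 24*v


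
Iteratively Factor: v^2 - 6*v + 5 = (v - 1)*(v - 5)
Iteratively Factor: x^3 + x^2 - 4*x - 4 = (x - 2)*(x^2 + 3*x + 2) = (x - 2)*(x + 2)*(x + 1)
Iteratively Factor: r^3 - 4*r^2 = (r)*(r^2 - 4*r) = r^2*(r - 4)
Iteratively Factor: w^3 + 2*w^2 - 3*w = (w - 1)*(w^2 + 3*w) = w*(w - 1)*(w + 3)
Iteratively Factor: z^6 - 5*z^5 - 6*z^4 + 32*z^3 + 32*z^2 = (z - 4)*(z^5 - z^4 - 10*z^3 - 8*z^2) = z*(z - 4)*(z^4 - z^3 - 10*z^2 - 8*z) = z*(z - 4)*(z + 1)*(z^3 - 2*z^2 - 8*z) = z^2*(z - 4)*(z + 1)*(z^2 - 2*z - 8) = z^2*(z - 4)^2*(z + 1)*(z + 2)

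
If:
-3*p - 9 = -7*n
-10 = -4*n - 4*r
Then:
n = 5/2 - r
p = 17/6 - 7*r/3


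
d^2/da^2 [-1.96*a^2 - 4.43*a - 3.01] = -3.92000000000000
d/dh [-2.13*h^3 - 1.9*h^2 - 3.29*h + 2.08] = -6.39*h^2 - 3.8*h - 3.29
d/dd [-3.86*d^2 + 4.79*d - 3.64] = 4.79 - 7.72*d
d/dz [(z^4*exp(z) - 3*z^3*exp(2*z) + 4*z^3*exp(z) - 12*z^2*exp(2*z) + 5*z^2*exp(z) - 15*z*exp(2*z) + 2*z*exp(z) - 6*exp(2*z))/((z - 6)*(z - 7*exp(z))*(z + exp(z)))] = ((z - 6)*(z - 7*exp(z))*(z + exp(z))*(z^4 - 6*z^3*exp(z) + 8*z^3 - 33*z^2*exp(z) + 17*z^2 - 54*z*exp(z) + 12*z - 27*exp(z) + 2) - (z - 6)*(z - 7*exp(z))*(exp(z) + 1)*(z^4 - 3*z^3*exp(z) + 4*z^3 - 12*z^2*exp(z) + 5*z^2 - 15*z*exp(z) + 2*z - 6*exp(z)) + (z - 6)*(z + exp(z))*(7*exp(z) - 1)*(z^4 - 3*z^3*exp(z) + 4*z^3 - 12*z^2*exp(z) + 5*z^2 - 15*z*exp(z) + 2*z - 6*exp(z)) + (z - 7*exp(z))*(z + exp(z))*(-z^4 + 3*z^3*exp(z) - 4*z^3 + 12*z^2*exp(z) - 5*z^2 + 15*z*exp(z) - 2*z + 6*exp(z)))*exp(z)/((z - 6)^2*(z - 7*exp(z))^2*(z + exp(z))^2)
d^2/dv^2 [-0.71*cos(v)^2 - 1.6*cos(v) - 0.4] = 1.6*cos(v) + 1.42*cos(2*v)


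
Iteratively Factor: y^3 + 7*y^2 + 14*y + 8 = (y + 1)*(y^2 + 6*y + 8) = (y + 1)*(y + 4)*(y + 2)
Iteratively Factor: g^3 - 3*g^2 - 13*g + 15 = (g + 3)*(g^2 - 6*g + 5) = (g - 5)*(g + 3)*(g - 1)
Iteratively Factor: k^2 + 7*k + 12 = (k + 4)*(k + 3)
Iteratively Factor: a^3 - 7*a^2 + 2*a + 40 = (a - 5)*(a^2 - 2*a - 8) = (a - 5)*(a + 2)*(a - 4)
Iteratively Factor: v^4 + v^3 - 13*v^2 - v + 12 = (v - 3)*(v^3 + 4*v^2 - v - 4) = (v - 3)*(v + 1)*(v^2 + 3*v - 4) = (v - 3)*(v + 1)*(v + 4)*(v - 1)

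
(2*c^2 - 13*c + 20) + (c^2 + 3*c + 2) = 3*c^2 - 10*c + 22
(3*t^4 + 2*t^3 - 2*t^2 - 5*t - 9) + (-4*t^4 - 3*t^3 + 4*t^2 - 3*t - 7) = -t^4 - t^3 + 2*t^2 - 8*t - 16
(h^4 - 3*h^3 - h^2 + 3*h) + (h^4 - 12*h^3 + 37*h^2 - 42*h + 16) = 2*h^4 - 15*h^3 + 36*h^2 - 39*h + 16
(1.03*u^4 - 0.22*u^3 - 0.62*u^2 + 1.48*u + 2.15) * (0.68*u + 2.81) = 0.7004*u^5 + 2.7447*u^4 - 1.0398*u^3 - 0.7358*u^2 + 5.6208*u + 6.0415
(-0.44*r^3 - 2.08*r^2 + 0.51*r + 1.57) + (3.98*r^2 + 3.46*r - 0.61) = -0.44*r^3 + 1.9*r^2 + 3.97*r + 0.96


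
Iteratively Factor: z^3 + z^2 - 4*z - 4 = (z + 1)*(z^2 - 4) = (z + 1)*(z + 2)*(z - 2)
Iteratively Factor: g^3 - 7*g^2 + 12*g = (g - 4)*(g^2 - 3*g) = (g - 4)*(g - 3)*(g)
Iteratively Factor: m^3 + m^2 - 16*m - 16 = (m + 4)*(m^2 - 3*m - 4) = (m + 1)*(m + 4)*(m - 4)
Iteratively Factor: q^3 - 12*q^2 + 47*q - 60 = (q - 4)*(q^2 - 8*q + 15) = (q - 4)*(q - 3)*(q - 5)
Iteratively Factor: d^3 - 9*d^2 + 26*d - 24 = (d - 3)*(d^2 - 6*d + 8) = (d - 4)*(d - 3)*(d - 2)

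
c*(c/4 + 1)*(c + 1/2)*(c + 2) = c^4/4 + 13*c^3/8 + 11*c^2/4 + c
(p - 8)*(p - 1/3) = p^2 - 25*p/3 + 8/3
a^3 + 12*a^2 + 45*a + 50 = (a + 2)*(a + 5)^2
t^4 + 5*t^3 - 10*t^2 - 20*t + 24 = (t - 2)*(t - 1)*(t + 2)*(t + 6)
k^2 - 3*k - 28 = (k - 7)*(k + 4)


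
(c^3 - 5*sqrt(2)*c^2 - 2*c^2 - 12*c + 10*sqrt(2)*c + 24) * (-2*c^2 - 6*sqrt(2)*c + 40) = -2*c^5 + 4*c^4 + 4*sqrt(2)*c^4 - 8*sqrt(2)*c^3 + 124*c^3 - 248*c^2 - 128*sqrt(2)*c^2 - 480*c + 256*sqrt(2)*c + 960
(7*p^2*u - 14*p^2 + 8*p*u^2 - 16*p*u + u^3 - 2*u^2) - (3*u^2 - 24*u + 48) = 7*p^2*u - 14*p^2 + 8*p*u^2 - 16*p*u + u^3 - 5*u^2 + 24*u - 48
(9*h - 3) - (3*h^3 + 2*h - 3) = -3*h^3 + 7*h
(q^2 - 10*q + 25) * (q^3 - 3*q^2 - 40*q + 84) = q^5 - 13*q^4 + 15*q^3 + 409*q^2 - 1840*q + 2100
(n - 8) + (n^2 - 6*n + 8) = n^2 - 5*n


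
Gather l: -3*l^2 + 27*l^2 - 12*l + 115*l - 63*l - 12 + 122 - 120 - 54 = 24*l^2 + 40*l - 64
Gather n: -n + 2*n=n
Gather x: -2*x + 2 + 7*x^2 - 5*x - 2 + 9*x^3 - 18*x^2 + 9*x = 9*x^3 - 11*x^2 + 2*x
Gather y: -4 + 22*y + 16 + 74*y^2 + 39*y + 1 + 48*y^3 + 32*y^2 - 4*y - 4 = 48*y^3 + 106*y^2 + 57*y + 9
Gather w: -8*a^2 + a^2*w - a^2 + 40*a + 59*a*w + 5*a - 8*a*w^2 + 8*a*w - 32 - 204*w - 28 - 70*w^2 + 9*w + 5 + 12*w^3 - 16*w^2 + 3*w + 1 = -9*a^2 + 45*a + 12*w^3 + w^2*(-8*a - 86) + w*(a^2 + 67*a - 192) - 54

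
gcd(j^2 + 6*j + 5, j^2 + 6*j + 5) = j^2 + 6*j + 5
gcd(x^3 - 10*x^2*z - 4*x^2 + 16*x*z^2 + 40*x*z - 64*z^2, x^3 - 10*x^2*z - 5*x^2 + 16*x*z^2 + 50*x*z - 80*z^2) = x^2 - 10*x*z + 16*z^2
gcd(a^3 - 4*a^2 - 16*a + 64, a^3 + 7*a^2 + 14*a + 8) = a + 4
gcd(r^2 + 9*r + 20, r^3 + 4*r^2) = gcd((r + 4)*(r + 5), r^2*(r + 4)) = r + 4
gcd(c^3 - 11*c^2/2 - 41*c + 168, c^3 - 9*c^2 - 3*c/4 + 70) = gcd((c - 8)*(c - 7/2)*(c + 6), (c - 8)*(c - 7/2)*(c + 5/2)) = c^2 - 23*c/2 + 28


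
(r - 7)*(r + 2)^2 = r^3 - 3*r^2 - 24*r - 28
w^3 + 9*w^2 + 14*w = w*(w + 2)*(w + 7)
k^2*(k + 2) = k^3 + 2*k^2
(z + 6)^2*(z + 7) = z^3 + 19*z^2 + 120*z + 252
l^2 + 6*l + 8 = (l + 2)*(l + 4)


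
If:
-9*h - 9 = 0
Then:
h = -1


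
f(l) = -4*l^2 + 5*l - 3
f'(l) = 5 - 8*l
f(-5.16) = -135.30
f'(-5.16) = 46.28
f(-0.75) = -9.00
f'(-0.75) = 11.00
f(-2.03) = -29.63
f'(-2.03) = 21.24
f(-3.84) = -81.18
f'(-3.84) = 35.72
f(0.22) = -2.09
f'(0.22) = 3.24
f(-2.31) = -35.89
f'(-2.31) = 23.48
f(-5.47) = -150.03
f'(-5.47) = 48.76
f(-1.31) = -16.41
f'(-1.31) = 15.48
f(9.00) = -282.00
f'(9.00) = -67.00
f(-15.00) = -978.00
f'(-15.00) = 125.00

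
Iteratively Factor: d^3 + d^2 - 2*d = (d)*(d^2 + d - 2) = d*(d + 2)*(d - 1)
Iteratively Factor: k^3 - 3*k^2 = (k)*(k^2 - 3*k) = k*(k - 3)*(k)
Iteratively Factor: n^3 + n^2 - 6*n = (n + 3)*(n^2 - 2*n) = n*(n + 3)*(n - 2)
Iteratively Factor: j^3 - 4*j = (j)*(j^2 - 4) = j*(j + 2)*(j - 2)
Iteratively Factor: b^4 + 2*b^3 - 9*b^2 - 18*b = (b - 3)*(b^3 + 5*b^2 + 6*b) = b*(b - 3)*(b^2 + 5*b + 6) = b*(b - 3)*(b + 2)*(b + 3)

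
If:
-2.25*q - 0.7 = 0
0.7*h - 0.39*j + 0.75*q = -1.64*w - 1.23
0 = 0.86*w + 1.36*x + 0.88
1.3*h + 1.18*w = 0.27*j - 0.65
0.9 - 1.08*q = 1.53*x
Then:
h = 0.17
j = -6.81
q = -0.31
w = -2.30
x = 0.81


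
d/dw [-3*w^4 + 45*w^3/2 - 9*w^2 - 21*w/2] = -12*w^3 + 135*w^2/2 - 18*w - 21/2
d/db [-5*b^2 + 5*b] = 5 - 10*b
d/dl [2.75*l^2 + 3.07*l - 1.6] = 5.5*l + 3.07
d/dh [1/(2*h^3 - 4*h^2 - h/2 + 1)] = 2*(-12*h^2 + 16*h + 1)/(4*h^3 - 8*h^2 - h + 2)^2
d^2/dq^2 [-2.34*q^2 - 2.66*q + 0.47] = -4.68000000000000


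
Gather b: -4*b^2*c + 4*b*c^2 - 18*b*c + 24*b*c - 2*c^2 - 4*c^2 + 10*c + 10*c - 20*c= -4*b^2*c + b*(4*c^2 + 6*c) - 6*c^2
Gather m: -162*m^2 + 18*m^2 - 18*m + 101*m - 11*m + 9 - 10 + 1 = -144*m^2 + 72*m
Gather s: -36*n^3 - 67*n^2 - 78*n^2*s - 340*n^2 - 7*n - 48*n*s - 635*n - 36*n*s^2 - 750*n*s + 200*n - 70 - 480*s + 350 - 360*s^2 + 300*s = -36*n^3 - 407*n^2 - 442*n + s^2*(-36*n - 360) + s*(-78*n^2 - 798*n - 180) + 280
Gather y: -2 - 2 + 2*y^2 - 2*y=2*y^2 - 2*y - 4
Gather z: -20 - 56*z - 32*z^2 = -32*z^2 - 56*z - 20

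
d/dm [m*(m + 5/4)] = 2*m + 5/4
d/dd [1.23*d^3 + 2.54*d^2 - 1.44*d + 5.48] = 3.69*d^2 + 5.08*d - 1.44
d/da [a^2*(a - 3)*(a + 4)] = a*(4*a^2 + 3*a - 24)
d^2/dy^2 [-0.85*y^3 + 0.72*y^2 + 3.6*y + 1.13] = 1.44 - 5.1*y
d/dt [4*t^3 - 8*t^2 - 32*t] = 12*t^2 - 16*t - 32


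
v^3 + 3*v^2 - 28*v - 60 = (v - 5)*(v + 2)*(v + 6)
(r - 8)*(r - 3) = r^2 - 11*r + 24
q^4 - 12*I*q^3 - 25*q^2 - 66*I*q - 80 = (q - 8*I)*(q - 5*I)*(q - I)*(q + 2*I)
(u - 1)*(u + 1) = u^2 - 1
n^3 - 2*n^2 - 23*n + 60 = (n - 4)*(n - 3)*(n + 5)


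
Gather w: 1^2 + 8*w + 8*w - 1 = 16*w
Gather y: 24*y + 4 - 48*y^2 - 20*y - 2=-48*y^2 + 4*y + 2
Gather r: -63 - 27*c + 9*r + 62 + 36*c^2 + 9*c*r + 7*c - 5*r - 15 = 36*c^2 - 20*c + r*(9*c + 4) - 16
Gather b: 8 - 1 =7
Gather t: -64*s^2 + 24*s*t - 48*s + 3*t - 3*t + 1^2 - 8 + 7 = -64*s^2 + 24*s*t - 48*s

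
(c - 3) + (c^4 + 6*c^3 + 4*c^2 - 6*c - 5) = c^4 + 6*c^3 + 4*c^2 - 5*c - 8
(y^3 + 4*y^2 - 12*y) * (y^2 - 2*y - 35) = y^5 + 2*y^4 - 55*y^3 - 116*y^2 + 420*y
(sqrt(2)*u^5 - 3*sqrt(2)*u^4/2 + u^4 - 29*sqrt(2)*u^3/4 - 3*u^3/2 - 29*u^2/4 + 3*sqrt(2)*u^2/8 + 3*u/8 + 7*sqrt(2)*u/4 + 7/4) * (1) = sqrt(2)*u^5 - 3*sqrt(2)*u^4/2 + u^4 - 29*sqrt(2)*u^3/4 - 3*u^3/2 - 29*u^2/4 + 3*sqrt(2)*u^2/8 + 3*u/8 + 7*sqrt(2)*u/4 + 7/4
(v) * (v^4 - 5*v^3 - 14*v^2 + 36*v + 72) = v^5 - 5*v^4 - 14*v^3 + 36*v^2 + 72*v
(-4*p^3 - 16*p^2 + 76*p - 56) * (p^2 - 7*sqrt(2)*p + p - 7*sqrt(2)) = -4*p^5 - 20*p^4 + 28*sqrt(2)*p^4 + 60*p^3 + 140*sqrt(2)*p^3 - 420*sqrt(2)*p^2 + 20*p^2 - 140*sqrt(2)*p - 56*p + 392*sqrt(2)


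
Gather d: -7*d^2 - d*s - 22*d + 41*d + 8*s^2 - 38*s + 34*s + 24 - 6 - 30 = -7*d^2 + d*(19 - s) + 8*s^2 - 4*s - 12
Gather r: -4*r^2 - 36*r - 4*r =-4*r^2 - 40*r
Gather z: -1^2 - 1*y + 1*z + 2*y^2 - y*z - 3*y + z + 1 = 2*y^2 - 4*y + z*(2 - y)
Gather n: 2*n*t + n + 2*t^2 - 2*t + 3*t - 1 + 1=n*(2*t + 1) + 2*t^2 + t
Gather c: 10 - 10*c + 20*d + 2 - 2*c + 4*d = -12*c + 24*d + 12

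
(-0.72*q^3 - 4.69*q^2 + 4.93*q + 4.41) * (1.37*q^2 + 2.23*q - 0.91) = -0.9864*q^5 - 8.0309*q^4 - 3.0494*q^3 + 21.3035*q^2 + 5.348*q - 4.0131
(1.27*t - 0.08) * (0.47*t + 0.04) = 0.5969*t^2 + 0.0132*t - 0.0032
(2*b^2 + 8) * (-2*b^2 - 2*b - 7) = -4*b^4 - 4*b^3 - 30*b^2 - 16*b - 56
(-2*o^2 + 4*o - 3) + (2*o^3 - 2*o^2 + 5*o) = 2*o^3 - 4*o^2 + 9*o - 3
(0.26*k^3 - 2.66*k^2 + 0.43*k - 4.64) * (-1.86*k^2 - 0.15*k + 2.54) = -0.4836*k^5 + 4.9086*k^4 + 0.2596*k^3 + 1.8095*k^2 + 1.7882*k - 11.7856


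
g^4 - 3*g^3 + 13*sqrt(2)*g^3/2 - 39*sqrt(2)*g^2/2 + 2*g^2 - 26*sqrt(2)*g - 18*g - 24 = (g - 4)*(g + 1)*(g + sqrt(2)/2)*(g + 6*sqrt(2))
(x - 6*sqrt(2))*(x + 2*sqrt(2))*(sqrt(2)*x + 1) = sqrt(2)*x^3 - 7*x^2 - 28*sqrt(2)*x - 24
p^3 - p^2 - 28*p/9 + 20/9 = (p - 2)*(p - 2/3)*(p + 5/3)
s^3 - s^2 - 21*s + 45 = (s - 3)^2*(s + 5)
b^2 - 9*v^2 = (b - 3*v)*(b + 3*v)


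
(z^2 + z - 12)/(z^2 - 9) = (z + 4)/(z + 3)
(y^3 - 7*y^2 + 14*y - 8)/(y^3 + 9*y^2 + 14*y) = (y^3 - 7*y^2 + 14*y - 8)/(y*(y^2 + 9*y + 14))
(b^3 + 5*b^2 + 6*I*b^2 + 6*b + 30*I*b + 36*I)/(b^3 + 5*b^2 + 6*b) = (b + 6*I)/b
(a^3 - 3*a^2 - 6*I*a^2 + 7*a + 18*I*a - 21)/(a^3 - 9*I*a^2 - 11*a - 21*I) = (a - 3)/(a - 3*I)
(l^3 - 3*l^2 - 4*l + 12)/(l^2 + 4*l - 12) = (l^2 - l - 6)/(l + 6)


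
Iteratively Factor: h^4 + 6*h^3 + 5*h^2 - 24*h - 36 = (h - 2)*(h^3 + 8*h^2 + 21*h + 18) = (h - 2)*(h + 2)*(h^2 + 6*h + 9) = (h - 2)*(h + 2)*(h + 3)*(h + 3)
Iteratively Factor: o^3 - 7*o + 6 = (o + 3)*(o^2 - 3*o + 2) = (o - 2)*(o + 3)*(o - 1)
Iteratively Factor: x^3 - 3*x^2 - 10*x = (x - 5)*(x^2 + 2*x) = (x - 5)*(x + 2)*(x)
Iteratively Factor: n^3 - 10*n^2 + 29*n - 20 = (n - 5)*(n^2 - 5*n + 4) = (n - 5)*(n - 1)*(n - 4)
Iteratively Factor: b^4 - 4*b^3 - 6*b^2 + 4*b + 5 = (b - 5)*(b^3 + b^2 - b - 1) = (b - 5)*(b - 1)*(b^2 + 2*b + 1) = (b - 5)*(b - 1)*(b + 1)*(b + 1)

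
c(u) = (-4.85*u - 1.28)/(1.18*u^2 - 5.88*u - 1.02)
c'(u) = (5.88 - 2.36*u)*(-4.85*u - 1.28)/(1.18*u^2 - 5.88*u - 1.02)^2 - 4.85/(1.18*u^2 - 5.88*u - 1.02) = (5.723*u^2 + 3.0208*u - 2.5794)/(1.3924*u^4 - 13.8768*u^3 + 32.1672*u^2 + 11.9952*u + 1.0404)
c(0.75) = 1.03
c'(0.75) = 0.13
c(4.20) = 4.42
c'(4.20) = 4.62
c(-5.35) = 0.38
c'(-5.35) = 0.04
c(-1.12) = 0.59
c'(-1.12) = 0.02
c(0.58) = 1.01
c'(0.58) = 0.07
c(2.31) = 1.50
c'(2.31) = 0.51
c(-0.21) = -0.98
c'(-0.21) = -41.59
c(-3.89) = 0.44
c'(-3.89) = 0.05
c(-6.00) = 0.36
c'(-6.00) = 0.03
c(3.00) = 1.97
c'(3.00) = 0.90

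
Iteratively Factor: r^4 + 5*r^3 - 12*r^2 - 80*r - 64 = (r + 4)*(r^3 + r^2 - 16*r - 16) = (r + 1)*(r + 4)*(r^2 - 16) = (r + 1)*(r + 4)^2*(r - 4)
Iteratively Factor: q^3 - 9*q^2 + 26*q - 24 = (q - 2)*(q^2 - 7*q + 12) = (q - 3)*(q - 2)*(q - 4)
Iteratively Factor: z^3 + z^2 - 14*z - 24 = (z + 3)*(z^2 - 2*z - 8) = (z + 2)*(z + 3)*(z - 4)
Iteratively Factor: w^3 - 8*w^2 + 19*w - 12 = (w - 3)*(w^2 - 5*w + 4) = (w - 4)*(w - 3)*(w - 1)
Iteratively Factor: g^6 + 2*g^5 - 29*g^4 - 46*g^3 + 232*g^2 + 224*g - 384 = (g - 1)*(g^5 + 3*g^4 - 26*g^3 - 72*g^2 + 160*g + 384) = (g - 3)*(g - 1)*(g^4 + 6*g^3 - 8*g^2 - 96*g - 128) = (g - 3)*(g - 1)*(g + 4)*(g^3 + 2*g^2 - 16*g - 32) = (g - 3)*(g - 1)*(g + 2)*(g + 4)*(g^2 - 16) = (g - 3)*(g - 1)*(g + 2)*(g + 4)^2*(g - 4)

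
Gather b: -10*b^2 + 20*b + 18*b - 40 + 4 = -10*b^2 + 38*b - 36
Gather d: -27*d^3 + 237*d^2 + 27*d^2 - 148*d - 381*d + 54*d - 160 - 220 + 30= -27*d^3 + 264*d^2 - 475*d - 350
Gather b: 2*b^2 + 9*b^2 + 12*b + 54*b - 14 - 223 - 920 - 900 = 11*b^2 + 66*b - 2057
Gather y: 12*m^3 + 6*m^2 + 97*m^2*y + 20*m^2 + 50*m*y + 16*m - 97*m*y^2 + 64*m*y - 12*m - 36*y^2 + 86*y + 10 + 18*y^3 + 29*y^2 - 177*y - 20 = 12*m^3 + 26*m^2 + 4*m + 18*y^3 + y^2*(-97*m - 7) + y*(97*m^2 + 114*m - 91) - 10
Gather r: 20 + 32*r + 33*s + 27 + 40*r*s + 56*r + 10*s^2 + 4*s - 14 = r*(40*s + 88) + 10*s^2 + 37*s + 33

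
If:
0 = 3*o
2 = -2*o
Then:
No Solution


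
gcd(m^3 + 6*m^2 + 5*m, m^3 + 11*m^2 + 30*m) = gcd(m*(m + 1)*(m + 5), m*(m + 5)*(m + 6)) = m^2 + 5*m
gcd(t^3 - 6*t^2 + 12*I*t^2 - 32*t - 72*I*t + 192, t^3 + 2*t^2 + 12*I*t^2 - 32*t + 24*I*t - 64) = t^2 + 12*I*t - 32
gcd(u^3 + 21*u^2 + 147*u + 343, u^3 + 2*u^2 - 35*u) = u + 7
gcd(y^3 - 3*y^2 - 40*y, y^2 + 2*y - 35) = 1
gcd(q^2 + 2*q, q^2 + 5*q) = q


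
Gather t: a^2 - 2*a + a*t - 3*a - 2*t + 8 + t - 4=a^2 - 5*a + t*(a - 1) + 4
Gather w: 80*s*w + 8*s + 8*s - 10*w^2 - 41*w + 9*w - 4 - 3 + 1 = 16*s - 10*w^2 + w*(80*s - 32) - 6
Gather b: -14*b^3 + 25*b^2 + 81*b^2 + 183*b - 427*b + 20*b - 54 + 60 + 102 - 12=-14*b^3 + 106*b^2 - 224*b + 96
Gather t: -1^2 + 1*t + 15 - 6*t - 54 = -5*t - 40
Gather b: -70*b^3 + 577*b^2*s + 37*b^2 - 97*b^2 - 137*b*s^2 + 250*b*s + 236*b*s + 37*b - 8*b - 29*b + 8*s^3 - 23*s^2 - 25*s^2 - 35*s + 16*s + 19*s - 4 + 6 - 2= -70*b^3 + b^2*(577*s - 60) + b*(-137*s^2 + 486*s) + 8*s^3 - 48*s^2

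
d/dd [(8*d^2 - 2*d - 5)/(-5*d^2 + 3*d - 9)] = (14*d^2 - 194*d + 33)/(25*d^4 - 30*d^3 + 99*d^2 - 54*d + 81)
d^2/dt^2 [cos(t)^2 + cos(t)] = -cos(t) - 2*cos(2*t)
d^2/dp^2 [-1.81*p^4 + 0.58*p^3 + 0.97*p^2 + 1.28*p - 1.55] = -21.72*p^2 + 3.48*p + 1.94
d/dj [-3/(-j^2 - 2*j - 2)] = 6*(-j - 1)/(j^2 + 2*j + 2)^2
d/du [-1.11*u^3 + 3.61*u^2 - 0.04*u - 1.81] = -3.33*u^2 + 7.22*u - 0.04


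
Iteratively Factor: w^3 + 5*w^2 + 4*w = (w)*(w^2 + 5*w + 4) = w*(w + 1)*(w + 4)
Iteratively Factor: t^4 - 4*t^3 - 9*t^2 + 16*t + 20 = (t + 2)*(t^3 - 6*t^2 + 3*t + 10) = (t - 2)*(t + 2)*(t^2 - 4*t - 5) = (t - 5)*(t - 2)*(t + 2)*(t + 1)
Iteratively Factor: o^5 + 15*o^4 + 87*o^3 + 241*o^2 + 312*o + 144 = (o + 4)*(o^4 + 11*o^3 + 43*o^2 + 69*o + 36) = (o + 4)^2*(o^3 + 7*o^2 + 15*o + 9) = (o + 1)*(o + 4)^2*(o^2 + 6*o + 9) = (o + 1)*(o + 3)*(o + 4)^2*(o + 3)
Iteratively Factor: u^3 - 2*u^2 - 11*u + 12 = (u + 3)*(u^2 - 5*u + 4) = (u - 4)*(u + 3)*(u - 1)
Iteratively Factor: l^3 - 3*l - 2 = (l + 1)*(l^2 - l - 2) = (l + 1)^2*(l - 2)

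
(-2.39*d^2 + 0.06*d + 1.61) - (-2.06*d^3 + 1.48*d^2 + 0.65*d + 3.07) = 2.06*d^3 - 3.87*d^2 - 0.59*d - 1.46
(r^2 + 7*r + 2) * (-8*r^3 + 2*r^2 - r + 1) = -8*r^5 - 54*r^4 - 3*r^3 - 2*r^2 + 5*r + 2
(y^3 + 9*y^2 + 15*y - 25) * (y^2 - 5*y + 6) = y^5 + 4*y^4 - 24*y^3 - 46*y^2 + 215*y - 150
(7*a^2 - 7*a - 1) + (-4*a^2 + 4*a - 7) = 3*a^2 - 3*a - 8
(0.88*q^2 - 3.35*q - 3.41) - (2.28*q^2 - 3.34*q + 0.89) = -1.4*q^2 - 0.0100000000000002*q - 4.3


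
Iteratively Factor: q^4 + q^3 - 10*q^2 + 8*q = (q - 2)*(q^3 + 3*q^2 - 4*q) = (q - 2)*(q - 1)*(q^2 + 4*q) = (q - 2)*(q - 1)*(q + 4)*(q)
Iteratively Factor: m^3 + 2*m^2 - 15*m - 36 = (m - 4)*(m^2 + 6*m + 9) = (m - 4)*(m + 3)*(m + 3)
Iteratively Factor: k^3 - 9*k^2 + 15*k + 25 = (k + 1)*(k^2 - 10*k + 25) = (k - 5)*(k + 1)*(k - 5)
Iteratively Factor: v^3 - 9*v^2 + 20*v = (v - 4)*(v^2 - 5*v) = (v - 5)*(v - 4)*(v)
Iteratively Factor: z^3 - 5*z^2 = (z - 5)*(z^2) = z*(z - 5)*(z)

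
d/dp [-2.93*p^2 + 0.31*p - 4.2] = 0.31 - 5.86*p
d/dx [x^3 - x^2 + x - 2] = 3*x^2 - 2*x + 1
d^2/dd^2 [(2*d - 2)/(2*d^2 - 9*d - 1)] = 4*((11 - 6*d)*(-2*d^2 + 9*d + 1) - (d - 1)*(4*d - 9)^2)/(-2*d^2 + 9*d + 1)^3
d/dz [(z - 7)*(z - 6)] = 2*z - 13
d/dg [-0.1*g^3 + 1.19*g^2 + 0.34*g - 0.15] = -0.3*g^2 + 2.38*g + 0.34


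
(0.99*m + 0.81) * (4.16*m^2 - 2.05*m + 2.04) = 4.1184*m^3 + 1.3401*m^2 + 0.3591*m + 1.6524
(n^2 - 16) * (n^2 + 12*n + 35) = n^4 + 12*n^3 + 19*n^2 - 192*n - 560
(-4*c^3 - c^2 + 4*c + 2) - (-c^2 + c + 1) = -4*c^3 + 3*c + 1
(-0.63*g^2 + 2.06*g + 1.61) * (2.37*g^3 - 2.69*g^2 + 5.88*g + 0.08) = -1.4931*g^5 + 6.5769*g^4 - 5.4301*g^3 + 7.7315*g^2 + 9.6316*g + 0.1288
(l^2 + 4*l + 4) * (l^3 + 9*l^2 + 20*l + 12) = l^5 + 13*l^4 + 60*l^3 + 128*l^2 + 128*l + 48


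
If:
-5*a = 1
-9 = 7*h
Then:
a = -1/5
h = -9/7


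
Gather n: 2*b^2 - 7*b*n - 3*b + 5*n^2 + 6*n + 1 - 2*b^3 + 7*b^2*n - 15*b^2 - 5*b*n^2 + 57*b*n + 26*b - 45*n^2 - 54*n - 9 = -2*b^3 - 13*b^2 + 23*b + n^2*(-5*b - 40) + n*(7*b^2 + 50*b - 48) - 8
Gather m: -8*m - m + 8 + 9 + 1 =18 - 9*m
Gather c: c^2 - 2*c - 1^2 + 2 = c^2 - 2*c + 1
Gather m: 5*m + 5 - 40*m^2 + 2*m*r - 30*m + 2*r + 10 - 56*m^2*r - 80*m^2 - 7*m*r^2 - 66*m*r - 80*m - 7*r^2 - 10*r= m^2*(-56*r - 120) + m*(-7*r^2 - 64*r - 105) - 7*r^2 - 8*r + 15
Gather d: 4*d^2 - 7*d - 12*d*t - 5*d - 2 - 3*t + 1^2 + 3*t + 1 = 4*d^2 + d*(-12*t - 12)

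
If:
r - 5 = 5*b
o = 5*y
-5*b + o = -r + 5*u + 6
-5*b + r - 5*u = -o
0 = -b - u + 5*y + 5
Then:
No Solution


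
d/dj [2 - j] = -1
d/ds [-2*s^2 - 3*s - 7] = -4*s - 3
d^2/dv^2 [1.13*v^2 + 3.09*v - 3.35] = 2.26000000000000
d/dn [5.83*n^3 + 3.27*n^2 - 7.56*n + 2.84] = 17.49*n^2 + 6.54*n - 7.56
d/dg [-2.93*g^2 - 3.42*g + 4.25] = -5.86*g - 3.42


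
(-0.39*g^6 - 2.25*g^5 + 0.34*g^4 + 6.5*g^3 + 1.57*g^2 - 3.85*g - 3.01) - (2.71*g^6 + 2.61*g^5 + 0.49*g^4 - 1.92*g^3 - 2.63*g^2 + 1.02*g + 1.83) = -3.1*g^6 - 4.86*g^5 - 0.15*g^4 + 8.42*g^3 + 4.2*g^2 - 4.87*g - 4.84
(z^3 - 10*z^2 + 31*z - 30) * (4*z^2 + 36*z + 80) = 4*z^5 - 4*z^4 - 156*z^3 + 196*z^2 + 1400*z - 2400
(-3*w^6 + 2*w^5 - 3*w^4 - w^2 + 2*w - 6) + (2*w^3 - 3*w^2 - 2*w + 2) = -3*w^6 + 2*w^5 - 3*w^4 + 2*w^3 - 4*w^2 - 4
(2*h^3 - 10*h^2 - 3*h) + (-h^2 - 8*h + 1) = 2*h^3 - 11*h^2 - 11*h + 1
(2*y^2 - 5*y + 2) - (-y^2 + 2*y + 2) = 3*y^2 - 7*y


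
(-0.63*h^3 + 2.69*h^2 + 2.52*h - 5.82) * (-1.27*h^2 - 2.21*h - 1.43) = 0.8001*h^5 - 2.024*h^4 - 8.2444*h^3 - 2.0245*h^2 + 9.2586*h + 8.3226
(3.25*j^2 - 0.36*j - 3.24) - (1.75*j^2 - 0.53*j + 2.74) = 1.5*j^2 + 0.17*j - 5.98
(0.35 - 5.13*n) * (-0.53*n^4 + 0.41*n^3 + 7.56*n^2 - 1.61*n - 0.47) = 2.7189*n^5 - 2.2888*n^4 - 38.6393*n^3 + 10.9053*n^2 + 1.8476*n - 0.1645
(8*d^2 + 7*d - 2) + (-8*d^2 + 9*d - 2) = 16*d - 4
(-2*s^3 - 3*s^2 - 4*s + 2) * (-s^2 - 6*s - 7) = 2*s^5 + 15*s^4 + 36*s^3 + 43*s^2 + 16*s - 14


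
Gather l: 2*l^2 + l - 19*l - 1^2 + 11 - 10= 2*l^2 - 18*l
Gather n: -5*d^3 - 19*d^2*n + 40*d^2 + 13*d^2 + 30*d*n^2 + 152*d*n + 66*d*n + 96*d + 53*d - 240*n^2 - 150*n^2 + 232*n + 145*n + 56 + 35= -5*d^3 + 53*d^2 + 149*d + n^2*(30*d - 390) + n*(-19*d^2 + 218*d + 377) + 91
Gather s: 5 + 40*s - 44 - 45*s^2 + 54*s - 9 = -45*s^2 + 94*s - 48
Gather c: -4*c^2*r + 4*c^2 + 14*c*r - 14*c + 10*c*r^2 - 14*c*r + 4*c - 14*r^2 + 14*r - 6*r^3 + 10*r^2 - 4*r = c^2*(4 - 4*r) + c*(10*r^2 - 10) - 6*r^3 - 4*r^2 + 10*r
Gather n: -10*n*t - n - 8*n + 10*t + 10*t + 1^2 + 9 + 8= n*(-10*t - 9) + 20*t + 18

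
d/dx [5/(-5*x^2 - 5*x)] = (2*x + 1)/(x^2*(x + 1)^2)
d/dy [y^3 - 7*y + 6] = 3*y^2 - 7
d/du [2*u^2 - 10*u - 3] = 4*u - 10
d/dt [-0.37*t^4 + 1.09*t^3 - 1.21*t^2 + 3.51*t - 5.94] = -1.48*t^3 + 3.27*t^2 - 2.42*t + 3.51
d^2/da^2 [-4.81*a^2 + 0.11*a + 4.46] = -9.62000000000000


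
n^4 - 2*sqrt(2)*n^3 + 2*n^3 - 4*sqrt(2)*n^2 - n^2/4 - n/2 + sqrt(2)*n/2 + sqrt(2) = (n - 1/2)*(n + 1/2)*(n + 2)*(n - 2*sqrt(2))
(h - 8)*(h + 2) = h^2 - 6*h - 16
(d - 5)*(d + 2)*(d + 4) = d^3 + d^2 - 22*d - 40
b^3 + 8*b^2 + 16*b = b*(b + 4)^2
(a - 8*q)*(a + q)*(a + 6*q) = a^3 - a^2*q - 50*a*q^2 - 48*q^3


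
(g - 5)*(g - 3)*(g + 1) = g^3 - 7*g^2 + 7*g + 15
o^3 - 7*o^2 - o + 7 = (o - 7)*(o - 1)*(o + 1)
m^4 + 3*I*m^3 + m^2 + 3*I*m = m*(m - I)*(m + I)*(m + 3*I)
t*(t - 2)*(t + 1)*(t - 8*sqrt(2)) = t^4 - 8*sqrt(2)*t^3 - t^3 - 2*t^2 + 8*sqrt(2)*t^2 + 16*sqrt(2)*t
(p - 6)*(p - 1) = p^2 - 7*p + 6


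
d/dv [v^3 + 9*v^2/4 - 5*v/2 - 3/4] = 3*v^2 + 9*v/2 - 5/2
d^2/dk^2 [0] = 0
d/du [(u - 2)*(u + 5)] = 2*u + 3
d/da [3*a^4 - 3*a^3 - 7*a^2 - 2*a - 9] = 12*a^3 - 9*a^2 - 14*a - 2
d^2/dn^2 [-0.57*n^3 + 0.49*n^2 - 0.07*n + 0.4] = 0.98 - 3.42*n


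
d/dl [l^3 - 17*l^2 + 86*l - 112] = 3*l^2 - 34*l + 86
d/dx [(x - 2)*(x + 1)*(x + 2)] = 3*x^2 + 2*x - 4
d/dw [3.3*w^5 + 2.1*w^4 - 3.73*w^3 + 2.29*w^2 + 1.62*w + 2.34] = 16.5*w^4 + 8.4*w^3 - 11.19*w^2 + 4.58*w + 1.62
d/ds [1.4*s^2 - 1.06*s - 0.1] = 2.8*s - 1.06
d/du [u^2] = 2*u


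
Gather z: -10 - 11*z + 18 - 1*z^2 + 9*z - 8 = -z^2 - 2*z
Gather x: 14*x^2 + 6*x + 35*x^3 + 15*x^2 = 35*x^3 + 29*x^2 + 6*x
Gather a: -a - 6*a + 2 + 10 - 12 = -7*a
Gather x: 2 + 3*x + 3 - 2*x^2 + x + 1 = -2*x^2 + 4*x + 6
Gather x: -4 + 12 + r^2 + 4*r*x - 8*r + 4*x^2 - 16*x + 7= r^2 - 8*r + 4*x^2 + x*(4*r - 16) + 15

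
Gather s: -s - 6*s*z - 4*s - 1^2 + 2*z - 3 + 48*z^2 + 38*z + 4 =s*(-6*z - 5) + 48*z^2 + 40*z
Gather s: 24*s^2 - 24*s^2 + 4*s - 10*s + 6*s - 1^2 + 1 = 0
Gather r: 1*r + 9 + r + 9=2*r + 18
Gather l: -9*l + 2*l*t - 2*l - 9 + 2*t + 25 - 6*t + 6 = l*(2*t - 11) - 4*t + 22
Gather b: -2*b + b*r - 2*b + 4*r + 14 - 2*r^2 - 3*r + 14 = b*(r - 4) - 2*r^2 + r + 28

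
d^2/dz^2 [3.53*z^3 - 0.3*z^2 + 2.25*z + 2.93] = 21.18*z - 0.6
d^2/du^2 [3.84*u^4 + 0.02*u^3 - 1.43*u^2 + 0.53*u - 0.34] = 46.08*u^2 + 0.12*u - 2.86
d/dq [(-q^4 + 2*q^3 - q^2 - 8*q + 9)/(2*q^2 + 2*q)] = (-2*q^5 - q^4 + 4*q^3 + 7*q^2 - 18*q - 9)/(2*q^2*(q^2 + 2*q + 1))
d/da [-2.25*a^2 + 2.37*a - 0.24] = 2.37 - 4.5*a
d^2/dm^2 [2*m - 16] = 0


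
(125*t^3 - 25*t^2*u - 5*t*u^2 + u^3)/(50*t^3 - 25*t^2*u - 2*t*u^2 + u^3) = (5*t - u)/(2*t - u)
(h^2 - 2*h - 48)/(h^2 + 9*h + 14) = (h^2 - 2*h - 48)/(h^2 + 9*h + 14)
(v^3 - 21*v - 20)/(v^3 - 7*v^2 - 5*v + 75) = (v^2 + 5*v + 4)/(v^2 - 2*v - 15)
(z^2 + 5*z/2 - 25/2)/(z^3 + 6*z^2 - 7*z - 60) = (z - 5/2)/(z^2 + z - 12)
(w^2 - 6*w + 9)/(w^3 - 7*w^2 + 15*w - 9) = 1/(w - 1)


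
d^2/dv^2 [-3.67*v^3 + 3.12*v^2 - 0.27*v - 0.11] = 6.24 - 22.02*v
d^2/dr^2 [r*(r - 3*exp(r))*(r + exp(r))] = -2*r^2*exp(r) - 12*r*exp(2*r) - 8*r*exp(r) + 6*r - 12*exp(2*r) - 4*exp(r)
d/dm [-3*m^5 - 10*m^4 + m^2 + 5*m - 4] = -15*m^4 - 40*m^3 + 2*m + 5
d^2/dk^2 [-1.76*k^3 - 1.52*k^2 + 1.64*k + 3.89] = -10.56*k - 3.04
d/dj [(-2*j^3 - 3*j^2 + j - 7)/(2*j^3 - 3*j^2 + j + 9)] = 4*(3*j^4 - 2*j^3 - 3*j^2 - 24*j + 4)/(4*j^6 - 12*j^5 + 13*j^4 + 30*j^3 - 53*j^2 + 18*j + 81)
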